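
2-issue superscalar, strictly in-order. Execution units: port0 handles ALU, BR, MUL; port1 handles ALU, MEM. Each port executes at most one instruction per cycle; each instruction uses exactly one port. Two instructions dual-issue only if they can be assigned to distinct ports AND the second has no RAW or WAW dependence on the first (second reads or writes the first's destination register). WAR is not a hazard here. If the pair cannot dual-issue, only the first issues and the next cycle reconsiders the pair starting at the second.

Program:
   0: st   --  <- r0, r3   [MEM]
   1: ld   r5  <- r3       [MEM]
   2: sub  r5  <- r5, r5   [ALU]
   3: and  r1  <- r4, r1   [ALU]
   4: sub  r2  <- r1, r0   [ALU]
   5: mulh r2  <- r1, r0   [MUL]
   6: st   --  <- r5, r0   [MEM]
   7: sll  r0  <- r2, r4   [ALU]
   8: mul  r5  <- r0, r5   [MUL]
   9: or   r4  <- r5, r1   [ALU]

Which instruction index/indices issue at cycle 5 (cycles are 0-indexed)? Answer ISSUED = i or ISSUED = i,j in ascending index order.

c0: i0 st.MEM  no-port MEM/MEM
c1: i1 ld.MEM  RAW+WAW r5
c2: i2+i3 sub.ALU and.ALU  pair
c3: i4 sub.ALU  WAW r2
c4: i5+i6 mulh.MUL st.MEM  pair
c5: i7 sll.ALU  RAW r0
c6: i8 mul.MUL  RAW r5
c7: i9 or.ALU  tail

ISSUED = 7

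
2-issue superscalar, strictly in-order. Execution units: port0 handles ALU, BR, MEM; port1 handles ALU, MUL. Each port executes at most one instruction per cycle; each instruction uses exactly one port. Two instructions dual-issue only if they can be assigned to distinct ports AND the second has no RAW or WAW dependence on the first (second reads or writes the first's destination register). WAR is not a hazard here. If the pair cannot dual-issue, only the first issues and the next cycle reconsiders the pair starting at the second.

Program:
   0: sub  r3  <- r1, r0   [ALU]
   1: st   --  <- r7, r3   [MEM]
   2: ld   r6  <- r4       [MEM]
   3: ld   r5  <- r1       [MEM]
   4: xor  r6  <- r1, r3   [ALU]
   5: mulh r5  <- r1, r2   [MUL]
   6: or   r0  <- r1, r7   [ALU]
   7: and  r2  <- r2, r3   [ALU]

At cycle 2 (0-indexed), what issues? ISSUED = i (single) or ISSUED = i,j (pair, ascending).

ISSUED = 2

c0: i0 sub  RAW r3
c1: i1 st  no-port MEM/MEM
c2: i2 ld  no-port MEM/MEM
c3: i3/i4 ld+xor  dual
c4: i5/i6 mulh+or  dual
c5: i7 and  tail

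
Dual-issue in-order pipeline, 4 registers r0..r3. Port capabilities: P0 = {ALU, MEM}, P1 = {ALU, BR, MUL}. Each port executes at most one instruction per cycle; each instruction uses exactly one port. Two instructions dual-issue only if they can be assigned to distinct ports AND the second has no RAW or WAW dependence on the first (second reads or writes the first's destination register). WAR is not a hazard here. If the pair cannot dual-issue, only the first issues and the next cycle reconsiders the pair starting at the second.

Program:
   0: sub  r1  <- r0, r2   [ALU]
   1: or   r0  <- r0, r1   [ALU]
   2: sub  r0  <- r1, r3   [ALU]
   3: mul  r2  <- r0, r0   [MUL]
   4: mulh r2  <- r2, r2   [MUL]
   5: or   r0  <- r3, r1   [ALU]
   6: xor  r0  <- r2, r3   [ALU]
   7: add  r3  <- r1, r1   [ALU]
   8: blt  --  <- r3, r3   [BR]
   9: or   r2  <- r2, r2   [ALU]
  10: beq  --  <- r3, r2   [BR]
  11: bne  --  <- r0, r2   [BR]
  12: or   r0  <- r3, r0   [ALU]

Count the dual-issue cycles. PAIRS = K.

t=0 i0:sub ; RAW r1
t=1 i1:or ; WAW r0
t=2 i2:sub ; RAW r0
t=3 i3:mul ; no-port MUL/MUL
t=4 i4+i5:mulh;or ; pair
t=5 i6+i7:xor;add ; pair
t=6 i8+i9:blt;or ; pair
t=7 i10:beq ; no-port BR/BR
t=8 i11+i12:bne;or ; pair

PAIRS = 4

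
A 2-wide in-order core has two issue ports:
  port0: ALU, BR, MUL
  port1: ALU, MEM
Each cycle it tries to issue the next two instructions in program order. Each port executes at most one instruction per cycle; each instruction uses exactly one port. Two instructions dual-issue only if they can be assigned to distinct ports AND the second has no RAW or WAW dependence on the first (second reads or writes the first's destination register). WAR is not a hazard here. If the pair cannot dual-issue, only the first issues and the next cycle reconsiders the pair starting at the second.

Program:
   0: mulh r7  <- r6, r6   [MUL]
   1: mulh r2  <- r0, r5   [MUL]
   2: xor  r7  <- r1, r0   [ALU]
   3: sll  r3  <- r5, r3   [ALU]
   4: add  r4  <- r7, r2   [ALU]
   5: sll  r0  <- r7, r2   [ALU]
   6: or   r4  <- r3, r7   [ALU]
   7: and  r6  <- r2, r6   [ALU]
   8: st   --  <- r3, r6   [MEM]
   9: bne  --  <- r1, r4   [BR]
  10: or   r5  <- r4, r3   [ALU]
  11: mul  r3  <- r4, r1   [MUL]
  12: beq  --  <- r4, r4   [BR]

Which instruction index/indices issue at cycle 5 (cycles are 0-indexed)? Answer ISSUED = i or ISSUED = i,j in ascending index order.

ISSUED = 8,9

  cy0 -> i0 (mulh) no-port MUL/MUL
  cy1 -> i1/i2 (mulh/xor) pair
  cy2 -> i3/i4 (sll/add) pair
  cy3 -> i5/i6 (sll/or) pair
  cy4 -> i7 (and) RAW r6
  cy5 -> i8/i9 (st/bne) pair
  cy6 -> i10/i11 (or/mul) pair
  cy7 -> i12 (beq) tail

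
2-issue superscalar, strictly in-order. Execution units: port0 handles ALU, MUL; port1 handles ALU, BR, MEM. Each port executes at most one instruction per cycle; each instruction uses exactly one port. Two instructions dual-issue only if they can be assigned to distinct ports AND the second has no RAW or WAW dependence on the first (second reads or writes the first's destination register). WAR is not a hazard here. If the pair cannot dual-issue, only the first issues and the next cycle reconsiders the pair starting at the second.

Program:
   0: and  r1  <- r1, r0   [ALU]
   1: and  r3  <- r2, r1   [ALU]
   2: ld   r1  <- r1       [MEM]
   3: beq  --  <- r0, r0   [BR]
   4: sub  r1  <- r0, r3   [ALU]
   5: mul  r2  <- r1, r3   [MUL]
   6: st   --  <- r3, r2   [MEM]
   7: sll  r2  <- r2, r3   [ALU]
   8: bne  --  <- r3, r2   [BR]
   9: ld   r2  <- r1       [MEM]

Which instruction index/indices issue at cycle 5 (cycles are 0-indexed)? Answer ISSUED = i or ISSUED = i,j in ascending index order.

ISSUED = 8

t=0 i0:and.ALU ; RAW r1
t=1 i1,i2:and.ALU ld.MEM ; pair
t=2 i3,i4:beq.BR sub.ALU ; pair
t=3 i5:mul.MUL ; RAW r2
t=4 i6,i7:st.MEM sll.ALU ; pair
t=5 i8:bne.BR ; no-port BR/MEM
t=6 i9:ld.MEM ; tail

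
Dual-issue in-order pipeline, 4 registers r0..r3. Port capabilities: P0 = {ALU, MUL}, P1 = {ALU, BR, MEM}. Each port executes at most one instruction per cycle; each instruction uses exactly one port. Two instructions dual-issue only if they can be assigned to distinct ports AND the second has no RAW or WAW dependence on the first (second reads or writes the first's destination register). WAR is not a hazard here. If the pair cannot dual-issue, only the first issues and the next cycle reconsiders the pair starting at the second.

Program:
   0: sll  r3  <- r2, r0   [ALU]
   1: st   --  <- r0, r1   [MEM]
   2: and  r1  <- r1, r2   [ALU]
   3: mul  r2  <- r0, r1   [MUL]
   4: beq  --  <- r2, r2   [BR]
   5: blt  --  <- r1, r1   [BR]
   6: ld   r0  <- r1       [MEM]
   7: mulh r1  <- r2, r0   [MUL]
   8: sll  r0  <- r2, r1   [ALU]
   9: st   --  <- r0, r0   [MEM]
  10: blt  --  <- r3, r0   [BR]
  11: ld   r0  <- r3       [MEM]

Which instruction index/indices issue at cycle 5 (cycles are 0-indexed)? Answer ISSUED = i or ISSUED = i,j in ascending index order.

ISSUED = 6

0. sll.ALU/st.MEM @i0&i1  | dual
1. and.ALU @i2  | RAW r1
2. mul.MUL @i3  | RAW r2
3. beq.BR @i4  | no-port BR/BR
4. blt.BR @i5  | no-port BR/MEM
5. ld.MEM @i6  | RAW r0
6. mulh.MUL @i7  | RAW r1
7. sll.ALU @i8  | RAW r0
8. st.MEM @i9  | no-port MEM/BR
9. blt.BR @i10  | no-port BR/MEM
10. ld.MEM @i11  | tail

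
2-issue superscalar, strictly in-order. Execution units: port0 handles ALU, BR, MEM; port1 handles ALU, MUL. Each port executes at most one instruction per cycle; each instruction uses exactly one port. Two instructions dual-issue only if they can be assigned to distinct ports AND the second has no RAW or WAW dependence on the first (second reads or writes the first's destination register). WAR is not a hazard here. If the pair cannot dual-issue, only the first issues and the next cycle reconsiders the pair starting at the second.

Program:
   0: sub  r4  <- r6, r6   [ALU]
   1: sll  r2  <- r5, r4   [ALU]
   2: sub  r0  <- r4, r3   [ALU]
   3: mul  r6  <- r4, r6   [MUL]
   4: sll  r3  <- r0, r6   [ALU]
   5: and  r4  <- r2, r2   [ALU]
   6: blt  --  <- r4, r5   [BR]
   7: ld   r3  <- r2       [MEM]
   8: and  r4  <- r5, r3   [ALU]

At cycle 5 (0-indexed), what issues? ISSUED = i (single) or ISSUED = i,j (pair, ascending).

  cy0 -> i0 (sub) RAW r4
  cy1 -> i1,i2 (sll;sub) pair
  cy2 -> i3 (mul) RAW r6
  cy3 -> i4,i5 (sll;and) pair
  cy4 -> i6 (blt) no-port BR/MEM
  cy5 -> i7 (ld) RAW r3
  cy6 -> i8 (and) tail

ISSUED = 7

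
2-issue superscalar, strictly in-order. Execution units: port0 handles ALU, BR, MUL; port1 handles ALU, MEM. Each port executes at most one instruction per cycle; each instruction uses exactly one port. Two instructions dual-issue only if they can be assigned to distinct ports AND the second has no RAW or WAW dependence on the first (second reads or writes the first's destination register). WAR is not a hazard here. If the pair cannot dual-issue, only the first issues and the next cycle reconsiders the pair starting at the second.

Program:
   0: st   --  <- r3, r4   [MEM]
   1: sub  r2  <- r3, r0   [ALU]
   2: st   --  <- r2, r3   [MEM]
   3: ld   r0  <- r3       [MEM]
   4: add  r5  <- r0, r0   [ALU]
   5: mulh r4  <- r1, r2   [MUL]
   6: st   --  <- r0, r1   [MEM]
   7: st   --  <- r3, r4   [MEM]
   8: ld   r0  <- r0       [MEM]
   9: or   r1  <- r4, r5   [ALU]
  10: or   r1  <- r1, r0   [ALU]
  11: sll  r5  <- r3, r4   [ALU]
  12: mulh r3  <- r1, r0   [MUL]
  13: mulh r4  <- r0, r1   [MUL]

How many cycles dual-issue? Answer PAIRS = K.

PAIRS = 4

#0 head=0: st.MEM;sub.ALU i0,i1 pair
#1 head=2: st.MEM i2 no-port MEM/MEM
#2 head=3: ld.MEM i3 RAW r0
#3 head=4: add.ALU;mulh.MUL i4,i5 pair
#4 head=6: st.MEM i6 no-port MEM/MEM
#5 head=7: st.MEM i7 no-port MEM/MEM
#6 head=8: ld.MEM;or.ALU i8,i9 pair
#7 head=10: or.ALU;sll.ALU i10,i11 pair
#8 head=12: mulh.MUL i12 no-port MUL/MUL
#9 head=13: mulh.MUL i13 tail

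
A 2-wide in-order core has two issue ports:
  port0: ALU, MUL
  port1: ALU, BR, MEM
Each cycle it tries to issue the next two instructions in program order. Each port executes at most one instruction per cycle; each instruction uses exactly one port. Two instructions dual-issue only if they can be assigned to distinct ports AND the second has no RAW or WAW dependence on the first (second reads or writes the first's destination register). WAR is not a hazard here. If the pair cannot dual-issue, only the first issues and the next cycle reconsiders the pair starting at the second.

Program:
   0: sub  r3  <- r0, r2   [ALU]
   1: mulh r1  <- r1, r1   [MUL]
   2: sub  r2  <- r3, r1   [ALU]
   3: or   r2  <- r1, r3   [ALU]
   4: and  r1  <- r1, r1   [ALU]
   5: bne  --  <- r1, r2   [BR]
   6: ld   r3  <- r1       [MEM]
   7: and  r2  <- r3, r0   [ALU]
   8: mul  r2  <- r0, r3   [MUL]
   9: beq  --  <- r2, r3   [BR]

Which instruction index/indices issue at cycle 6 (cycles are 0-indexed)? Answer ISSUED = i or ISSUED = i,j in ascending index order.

t=0 i0,i1:sub/mulh ; 2-wide
t=1 i2:sub ; WAW r2
t=2 i3,i4:or/and ; 2-wide
t=3 i5:bne ; no-port BR/MEM
t=4 i6:ld ; RAW r3
t=5 i7:and ; WAW r2
t=6 i8:mul ; RAW r2
t=7 i9:beq ; tail

ISSUED = 8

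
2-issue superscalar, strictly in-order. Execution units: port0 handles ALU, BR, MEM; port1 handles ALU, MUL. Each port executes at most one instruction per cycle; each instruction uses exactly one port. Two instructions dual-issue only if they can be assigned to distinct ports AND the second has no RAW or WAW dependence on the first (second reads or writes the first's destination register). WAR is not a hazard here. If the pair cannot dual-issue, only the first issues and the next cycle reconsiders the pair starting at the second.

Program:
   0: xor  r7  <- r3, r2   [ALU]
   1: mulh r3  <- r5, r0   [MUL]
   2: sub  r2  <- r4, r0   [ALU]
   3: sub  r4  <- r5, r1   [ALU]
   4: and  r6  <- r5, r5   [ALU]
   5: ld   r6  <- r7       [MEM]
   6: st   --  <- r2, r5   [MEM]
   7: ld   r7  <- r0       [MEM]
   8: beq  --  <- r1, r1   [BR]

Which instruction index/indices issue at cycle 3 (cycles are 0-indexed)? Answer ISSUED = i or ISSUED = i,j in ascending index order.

#0 head=0: xor.ALU/mulh.MUL i0/i1 2-wide
#1 head=2: sub.ALU/sub.ALU i2/i3 2-wide
#2 head=4: and.ALU i4 WAW r6
#3 head=5: ld.MEM i5 no-port MEM/MEM
#4 head=6: st.MEM i6 no-port MEM/MEM
#5 head=7: ld.MEM i7 no-port MEM/BR
#6 head=8: beq.BR i8 tail

ISSUED = 5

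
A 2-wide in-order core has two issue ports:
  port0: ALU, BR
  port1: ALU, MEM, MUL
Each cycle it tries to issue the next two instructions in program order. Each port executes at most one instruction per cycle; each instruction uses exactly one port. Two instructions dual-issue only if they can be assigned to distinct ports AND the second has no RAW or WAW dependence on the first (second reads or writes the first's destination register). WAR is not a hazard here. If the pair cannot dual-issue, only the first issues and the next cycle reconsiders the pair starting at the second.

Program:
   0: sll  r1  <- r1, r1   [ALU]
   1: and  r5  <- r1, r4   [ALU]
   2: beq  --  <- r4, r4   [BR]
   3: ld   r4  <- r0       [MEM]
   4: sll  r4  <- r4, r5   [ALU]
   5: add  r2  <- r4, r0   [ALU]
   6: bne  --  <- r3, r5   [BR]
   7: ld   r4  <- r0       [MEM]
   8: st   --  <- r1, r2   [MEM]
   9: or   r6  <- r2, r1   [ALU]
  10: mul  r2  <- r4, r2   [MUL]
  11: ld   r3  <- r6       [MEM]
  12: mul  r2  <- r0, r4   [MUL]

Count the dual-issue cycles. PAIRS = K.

PAIRS = 3

  cy0 -> i0 (sll.ALU) RAW r1
  cy1 -> i1,i2 (and.ALU beq.BR) 2-wide
  cy2 -> i3 (ld.MEM) RAW+WAW r4
  cy3 -> i4 (sll.ALU) RAW r4
  cy4 -> i5,i6 (add.ALU bne.BR) 2-wide
  cy5 -> i7 (ld.MEM) no-port MEM/MEM
  cy6 -> i8,i9 (st.MEM or.ALU) 2-wide
  cy7 -> i10 (mul.MUL) no-port MUL/MEM
  cy8 -> i11 (ld.MEM) no-port MEM/MUL
  cy9 -> i12 (mul.MUL) tail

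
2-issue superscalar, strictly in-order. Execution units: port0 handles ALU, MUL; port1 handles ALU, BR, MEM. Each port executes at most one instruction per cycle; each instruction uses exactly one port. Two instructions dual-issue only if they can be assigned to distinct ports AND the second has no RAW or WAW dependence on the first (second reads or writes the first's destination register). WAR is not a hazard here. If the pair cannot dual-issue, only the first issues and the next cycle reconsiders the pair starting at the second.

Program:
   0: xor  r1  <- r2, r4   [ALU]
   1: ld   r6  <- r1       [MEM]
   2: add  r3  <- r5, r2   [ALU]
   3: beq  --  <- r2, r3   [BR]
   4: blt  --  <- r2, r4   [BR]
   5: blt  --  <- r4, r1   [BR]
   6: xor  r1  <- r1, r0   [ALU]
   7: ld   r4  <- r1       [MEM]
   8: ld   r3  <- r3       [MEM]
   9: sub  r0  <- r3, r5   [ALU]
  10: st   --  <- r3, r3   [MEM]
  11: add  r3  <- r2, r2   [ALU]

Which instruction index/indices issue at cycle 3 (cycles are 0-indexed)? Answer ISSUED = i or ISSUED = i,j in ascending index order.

ISSUED = 4

t=0 i0:xor.ALU ; RAW r1
t=1 i1,i2:ld.MEM;add.ALU ; dual
t=2 i3:beq.BR ; no-port BR/BR
t=3 i4:blt.BR ; no-port BR/BR
t=4 i5,i6:blt.BR;xor.ALU ; dual
t=5 i7:ld.MEM ; no-port MEM/MEM
t=6 i8:ld.MEM ; RAW r3
t=7 i9,i10:sub.ALU;st.MEM ; dual
t=8 i11:add.ALU ; tail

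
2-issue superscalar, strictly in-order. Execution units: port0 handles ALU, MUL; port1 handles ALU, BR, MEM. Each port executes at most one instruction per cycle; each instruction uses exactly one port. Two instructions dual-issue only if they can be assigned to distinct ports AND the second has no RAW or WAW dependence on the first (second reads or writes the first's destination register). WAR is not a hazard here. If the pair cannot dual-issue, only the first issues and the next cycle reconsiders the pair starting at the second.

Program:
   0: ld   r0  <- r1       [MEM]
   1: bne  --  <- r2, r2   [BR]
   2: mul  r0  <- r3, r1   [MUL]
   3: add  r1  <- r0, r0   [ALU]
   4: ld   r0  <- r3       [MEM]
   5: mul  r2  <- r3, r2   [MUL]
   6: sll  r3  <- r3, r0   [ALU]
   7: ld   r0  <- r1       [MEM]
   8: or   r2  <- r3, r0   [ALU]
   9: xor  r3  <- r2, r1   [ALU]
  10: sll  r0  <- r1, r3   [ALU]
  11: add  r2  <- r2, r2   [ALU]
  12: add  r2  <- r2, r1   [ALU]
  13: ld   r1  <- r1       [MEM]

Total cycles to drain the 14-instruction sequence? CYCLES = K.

0. ld.MEM @i0  | no-port MEM/BR
1. bne.BR mul.MUL @i1,i2  | dual
2. add.ALU ld.MEM @i3,i4  | dual
3. mul.MUL sll.ALU @i5,i6  | dual
4. ld.MEM @i7  | RAW r0
5. or.ALU @i8  | RAW r2
6. xor.ALU @i9  | RAW r3
7. sll.ALU add.ALU @i10,i11  | dual
8. add.ALU ld.MEM @i12,i13  | dual

CYCLES = 9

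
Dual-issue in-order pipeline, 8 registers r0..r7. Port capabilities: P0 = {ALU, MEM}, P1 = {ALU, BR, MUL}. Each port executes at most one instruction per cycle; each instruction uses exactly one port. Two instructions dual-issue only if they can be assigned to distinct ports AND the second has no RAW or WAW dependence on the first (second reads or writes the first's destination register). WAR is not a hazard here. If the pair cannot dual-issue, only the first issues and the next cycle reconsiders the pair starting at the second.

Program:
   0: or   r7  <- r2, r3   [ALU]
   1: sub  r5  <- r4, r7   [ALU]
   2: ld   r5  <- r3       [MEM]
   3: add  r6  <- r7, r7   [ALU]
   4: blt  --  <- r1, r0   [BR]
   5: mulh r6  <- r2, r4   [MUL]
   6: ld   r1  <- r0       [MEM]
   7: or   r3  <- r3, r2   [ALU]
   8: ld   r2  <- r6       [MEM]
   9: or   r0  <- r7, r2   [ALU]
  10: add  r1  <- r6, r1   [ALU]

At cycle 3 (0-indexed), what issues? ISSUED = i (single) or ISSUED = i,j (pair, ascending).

  cy0 -> i0 (or) RAW r7
  cy1 -> i1 (sub) WAW r5
  cy2 -> i2&i3 (ld;add) dual
  cy3 -> i4 (blt) no-port BR/MUL
  cy4 -> i5&i6 (mulh;ld) dual
  cy5 -> i7&i8 (or;ld) dual
  cy6 -> i9&i10 (or;add) dual

ISSUED = 4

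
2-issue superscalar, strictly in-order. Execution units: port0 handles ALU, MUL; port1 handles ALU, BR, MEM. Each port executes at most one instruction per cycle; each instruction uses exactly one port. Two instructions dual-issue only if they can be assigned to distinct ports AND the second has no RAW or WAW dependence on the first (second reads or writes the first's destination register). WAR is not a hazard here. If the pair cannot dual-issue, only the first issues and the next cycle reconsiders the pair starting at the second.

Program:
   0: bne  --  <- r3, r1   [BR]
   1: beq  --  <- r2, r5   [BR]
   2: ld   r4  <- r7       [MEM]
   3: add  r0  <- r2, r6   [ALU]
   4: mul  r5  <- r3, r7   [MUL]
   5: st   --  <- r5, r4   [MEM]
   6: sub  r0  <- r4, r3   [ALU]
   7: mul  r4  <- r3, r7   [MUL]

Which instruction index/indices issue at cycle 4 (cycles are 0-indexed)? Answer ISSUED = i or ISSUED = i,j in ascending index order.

[0] i0  bne.BR  -- no-port BR/BR
[1] i1  beq.BR  -- no-port BR/MEM
[2] i2/i3  ld.MEM add.ALU  -- pair
[3] i4  mul.MUL  -- RAW r5
[4] i5/i6  st.MEM sub.ALU  -- pair
[5] i7  mul.MUL  -- tail

ISSUED = 5,6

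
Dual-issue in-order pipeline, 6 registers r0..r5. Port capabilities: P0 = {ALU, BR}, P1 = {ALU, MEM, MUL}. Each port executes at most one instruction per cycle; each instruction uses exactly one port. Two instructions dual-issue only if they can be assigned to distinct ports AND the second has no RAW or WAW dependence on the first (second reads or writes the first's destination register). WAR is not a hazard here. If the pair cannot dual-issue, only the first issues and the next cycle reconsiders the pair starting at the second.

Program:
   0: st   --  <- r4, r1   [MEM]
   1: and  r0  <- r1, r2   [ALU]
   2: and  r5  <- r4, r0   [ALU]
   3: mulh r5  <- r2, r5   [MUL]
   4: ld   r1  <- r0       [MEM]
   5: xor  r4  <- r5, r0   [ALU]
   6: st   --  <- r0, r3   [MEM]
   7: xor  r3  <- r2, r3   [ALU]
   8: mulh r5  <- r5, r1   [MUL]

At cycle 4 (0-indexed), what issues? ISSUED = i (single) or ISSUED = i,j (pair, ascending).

ISSUED = 6,7

  cy0 -> i0&i1 (st.MEM and.ALU) 2-wide
  cy1 -> i2 (and.ALU) RAW+WAW r5
  cy2 -> i3 (mulh.MUL) no-port MUL/MEM
  cy3 -> i4&i5 (ld.MEM xor.ALU) 2-wide
  cy4 -> i6&i7 (st.MEM xor.ALU) 2-wide
  cy5 -> i8 (mulh.MUL) tail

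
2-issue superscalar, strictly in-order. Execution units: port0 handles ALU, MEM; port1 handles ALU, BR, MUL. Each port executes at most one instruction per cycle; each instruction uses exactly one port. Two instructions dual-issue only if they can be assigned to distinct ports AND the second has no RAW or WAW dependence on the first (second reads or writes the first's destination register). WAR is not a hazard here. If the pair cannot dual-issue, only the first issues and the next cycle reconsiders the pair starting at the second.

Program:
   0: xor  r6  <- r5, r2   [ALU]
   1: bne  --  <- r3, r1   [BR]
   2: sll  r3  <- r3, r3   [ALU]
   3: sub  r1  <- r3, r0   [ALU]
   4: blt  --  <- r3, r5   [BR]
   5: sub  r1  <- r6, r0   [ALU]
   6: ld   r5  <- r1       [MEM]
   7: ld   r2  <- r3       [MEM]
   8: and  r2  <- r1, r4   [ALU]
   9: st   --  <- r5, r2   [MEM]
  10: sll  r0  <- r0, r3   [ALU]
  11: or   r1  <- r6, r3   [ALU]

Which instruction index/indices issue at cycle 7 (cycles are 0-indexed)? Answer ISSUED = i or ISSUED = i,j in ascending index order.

  cy0 -> i0+i1 (xor.ALU bne.BR) dual
  cy1 -> i2 (sll.ALU) RAW r3
  cy2 -> i3+i4 (sub.ALU blt.BR) dual
  cy3 -> i5 (sub.ALU) RAW r1
  cy4 -> i6 (ld.MEM) no-port MEM/MEM
  cy5 -> i7 (ld.MEM) WAW r2
  cy6 -> i8 (and.ALU) RAW r2
  cy7 -> i9+i10 (st.MEM sll.ALU) dual
  cy8 -> i11 (or.ALU) tail

ISSUED = 9,10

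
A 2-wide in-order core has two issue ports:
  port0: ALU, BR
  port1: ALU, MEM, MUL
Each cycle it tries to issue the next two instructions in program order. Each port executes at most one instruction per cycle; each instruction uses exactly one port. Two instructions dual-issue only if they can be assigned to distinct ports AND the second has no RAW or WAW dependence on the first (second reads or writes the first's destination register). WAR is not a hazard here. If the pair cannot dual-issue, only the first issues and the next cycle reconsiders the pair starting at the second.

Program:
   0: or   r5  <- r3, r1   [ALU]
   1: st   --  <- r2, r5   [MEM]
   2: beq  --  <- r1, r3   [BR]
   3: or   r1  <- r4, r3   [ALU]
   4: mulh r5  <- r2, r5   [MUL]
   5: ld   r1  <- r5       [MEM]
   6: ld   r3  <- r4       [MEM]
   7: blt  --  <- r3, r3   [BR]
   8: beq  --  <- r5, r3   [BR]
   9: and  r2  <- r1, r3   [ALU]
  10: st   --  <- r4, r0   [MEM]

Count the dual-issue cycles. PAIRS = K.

PAIRS = 3

c0: i0 or  RAW r5
c1: i1&i2 st beq  dual
c2: i3&i4 or mulh  dual
c3: i5 ld  no-port MEM/MEM
c4: i6 ld  RAW r3
c5: i7 blt  no-port BR/BR
c6: i8&i9 beq and  dual
c7: i10 st  tail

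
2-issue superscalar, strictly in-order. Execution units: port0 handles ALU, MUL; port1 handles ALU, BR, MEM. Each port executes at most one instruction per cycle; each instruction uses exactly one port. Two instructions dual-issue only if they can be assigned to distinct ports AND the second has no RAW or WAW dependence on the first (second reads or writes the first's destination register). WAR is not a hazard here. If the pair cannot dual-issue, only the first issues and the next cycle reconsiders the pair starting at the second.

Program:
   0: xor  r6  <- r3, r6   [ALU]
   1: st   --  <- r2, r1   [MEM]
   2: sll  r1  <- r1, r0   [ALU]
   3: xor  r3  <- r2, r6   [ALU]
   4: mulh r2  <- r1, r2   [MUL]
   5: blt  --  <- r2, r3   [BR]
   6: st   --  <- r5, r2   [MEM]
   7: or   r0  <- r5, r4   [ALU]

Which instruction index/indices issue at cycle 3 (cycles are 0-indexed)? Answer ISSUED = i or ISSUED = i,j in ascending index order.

  cy0 -> i0+i1 (xor st) pair
  cy1 -> i2+i3 (sll xor) pair
  cy2 -> i4 (mulh) RAW r2
  cy3 -> i5 (blt) no-port BR/MEM
  cy4 -> i6+i7 (st or) pair

ISSUED = 5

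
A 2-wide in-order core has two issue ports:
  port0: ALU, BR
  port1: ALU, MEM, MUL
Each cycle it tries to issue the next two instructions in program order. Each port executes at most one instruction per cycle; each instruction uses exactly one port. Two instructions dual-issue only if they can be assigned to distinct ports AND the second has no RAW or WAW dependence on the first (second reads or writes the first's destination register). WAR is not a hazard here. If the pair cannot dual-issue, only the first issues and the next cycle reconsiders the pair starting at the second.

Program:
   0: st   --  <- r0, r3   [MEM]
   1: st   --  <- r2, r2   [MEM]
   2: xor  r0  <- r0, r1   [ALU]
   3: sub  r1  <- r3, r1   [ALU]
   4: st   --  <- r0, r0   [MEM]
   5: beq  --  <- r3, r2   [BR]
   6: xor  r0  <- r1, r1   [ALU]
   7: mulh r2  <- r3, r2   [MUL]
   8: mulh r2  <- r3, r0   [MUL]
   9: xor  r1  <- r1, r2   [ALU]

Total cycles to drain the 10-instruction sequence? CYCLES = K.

CYCLES = 7

#0 head=0: st i0 no-port MEM/MEM
#1 head=1: st;xor i1&i2 pair
#2 head=3: sub;st i3&i4 pair
#3 head=5: beq;xor i5&i6 pair
#4 head=7: mulh i7 no-port MUL/MUL
#5 head=8: mulh i8 RAW r2
#6 head=9: xor i9 tail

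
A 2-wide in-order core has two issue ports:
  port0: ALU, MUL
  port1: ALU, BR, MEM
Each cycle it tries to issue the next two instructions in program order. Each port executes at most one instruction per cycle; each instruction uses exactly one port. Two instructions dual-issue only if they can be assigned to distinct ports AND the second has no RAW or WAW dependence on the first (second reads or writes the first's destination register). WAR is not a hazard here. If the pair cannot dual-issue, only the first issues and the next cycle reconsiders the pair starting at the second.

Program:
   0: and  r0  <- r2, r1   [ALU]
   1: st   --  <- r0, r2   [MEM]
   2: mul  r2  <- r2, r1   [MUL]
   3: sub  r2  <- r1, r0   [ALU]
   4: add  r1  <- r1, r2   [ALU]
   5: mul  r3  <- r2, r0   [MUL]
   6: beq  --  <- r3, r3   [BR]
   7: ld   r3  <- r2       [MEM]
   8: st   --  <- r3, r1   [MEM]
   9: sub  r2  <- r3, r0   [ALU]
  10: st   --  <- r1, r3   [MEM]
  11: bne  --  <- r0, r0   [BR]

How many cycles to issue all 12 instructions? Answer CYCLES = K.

c0: i0 and.ALU  RAW r0
c1: i1,i2 st.MEM/mul.MUL  dual
c2: i3 sub.ALU  RAW r2
c3: i4,i5 add.ALU/mul.MUL  dual
c4: i6 beq.BR  no-port BR/MEM
c5: i7 ld.MEM  no-port MEM/MEM
c6: i8,i9 st.MEM/sub.ALU  dual
c7: i10 st.MEM  no-port MEM/BR
c8: i11 bne.BR  tail

CYCLES = 9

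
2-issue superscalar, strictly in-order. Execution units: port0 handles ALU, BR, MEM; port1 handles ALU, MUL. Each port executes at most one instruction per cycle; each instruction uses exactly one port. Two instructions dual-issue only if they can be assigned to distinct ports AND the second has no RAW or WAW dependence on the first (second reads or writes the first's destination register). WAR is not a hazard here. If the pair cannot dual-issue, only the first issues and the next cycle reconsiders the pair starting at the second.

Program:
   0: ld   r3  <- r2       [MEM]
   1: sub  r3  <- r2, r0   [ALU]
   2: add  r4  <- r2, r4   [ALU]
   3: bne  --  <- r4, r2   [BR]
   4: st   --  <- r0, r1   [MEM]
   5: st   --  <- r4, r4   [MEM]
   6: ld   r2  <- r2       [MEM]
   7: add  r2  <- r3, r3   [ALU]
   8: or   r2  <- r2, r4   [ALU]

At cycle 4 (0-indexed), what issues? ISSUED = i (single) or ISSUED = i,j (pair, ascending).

[0] i0  ld  -- WAW r3
[1] i1+i2  sub add  -- 2-wide
[2] i3  bne  -- no-port BR/MEM
[3] i4  st  -- no-port MEM/MEM
[4] i5  st  -- no-port MEM/MEM
[5] i6  ld  -- WAW r2
[6] i7  add  -- RAW+WAW r2
[7] i8  or  -- tail

ISSUED = 5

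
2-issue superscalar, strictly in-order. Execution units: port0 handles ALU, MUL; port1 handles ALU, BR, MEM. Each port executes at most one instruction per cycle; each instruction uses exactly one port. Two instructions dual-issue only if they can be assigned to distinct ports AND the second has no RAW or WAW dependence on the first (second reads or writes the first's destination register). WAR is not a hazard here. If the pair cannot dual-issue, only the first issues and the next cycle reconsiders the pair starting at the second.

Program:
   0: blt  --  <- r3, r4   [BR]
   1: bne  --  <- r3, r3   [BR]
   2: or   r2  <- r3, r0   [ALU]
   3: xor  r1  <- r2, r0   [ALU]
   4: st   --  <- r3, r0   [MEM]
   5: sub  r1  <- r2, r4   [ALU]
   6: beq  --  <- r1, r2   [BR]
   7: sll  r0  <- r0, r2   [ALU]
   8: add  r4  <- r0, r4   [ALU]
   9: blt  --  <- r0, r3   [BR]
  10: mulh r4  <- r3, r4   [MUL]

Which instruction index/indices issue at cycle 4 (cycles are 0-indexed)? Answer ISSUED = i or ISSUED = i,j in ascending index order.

0. blt.BR @i0  | no-port BR/BR
1. bne.BR/or.ALU @i1/i2  | dual
2. xor.ALU/st.MEM @i3/i4  | dual
3. sub.ALU @i5  | RAW r1
4. beq.BR/sll.ALU @i6/i7  | dual
5. add.ALU/blt.BR @i8/i9  | dual
6. mulh.MUL @i10  | tail

ISSUED = 6,7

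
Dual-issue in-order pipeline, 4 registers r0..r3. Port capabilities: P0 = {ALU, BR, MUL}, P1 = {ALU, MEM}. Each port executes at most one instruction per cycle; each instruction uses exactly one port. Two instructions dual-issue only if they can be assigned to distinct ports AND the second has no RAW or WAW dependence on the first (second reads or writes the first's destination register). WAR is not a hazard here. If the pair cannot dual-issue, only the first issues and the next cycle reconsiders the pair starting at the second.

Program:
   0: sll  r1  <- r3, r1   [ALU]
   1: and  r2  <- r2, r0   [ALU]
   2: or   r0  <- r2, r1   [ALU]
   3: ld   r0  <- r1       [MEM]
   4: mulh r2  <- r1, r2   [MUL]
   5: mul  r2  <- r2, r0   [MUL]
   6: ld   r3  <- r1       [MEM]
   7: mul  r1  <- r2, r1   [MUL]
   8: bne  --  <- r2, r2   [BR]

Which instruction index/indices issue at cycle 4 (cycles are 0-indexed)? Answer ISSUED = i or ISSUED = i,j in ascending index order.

ISSUED = 7

#0 head=0: sll.ALU and.ALU i0,i1 dual
#1 head=2: or.ALU i2 WAW r0
#2 head=3: ld.MEM mulh.MUL i3,i4 dual
#3 head=5: mul.MUL ld.MEM i5,i6 dual
#4 head=7: mul.MUL i7 no-port MUL/BR
#5 head=8: bne.BR i8 tail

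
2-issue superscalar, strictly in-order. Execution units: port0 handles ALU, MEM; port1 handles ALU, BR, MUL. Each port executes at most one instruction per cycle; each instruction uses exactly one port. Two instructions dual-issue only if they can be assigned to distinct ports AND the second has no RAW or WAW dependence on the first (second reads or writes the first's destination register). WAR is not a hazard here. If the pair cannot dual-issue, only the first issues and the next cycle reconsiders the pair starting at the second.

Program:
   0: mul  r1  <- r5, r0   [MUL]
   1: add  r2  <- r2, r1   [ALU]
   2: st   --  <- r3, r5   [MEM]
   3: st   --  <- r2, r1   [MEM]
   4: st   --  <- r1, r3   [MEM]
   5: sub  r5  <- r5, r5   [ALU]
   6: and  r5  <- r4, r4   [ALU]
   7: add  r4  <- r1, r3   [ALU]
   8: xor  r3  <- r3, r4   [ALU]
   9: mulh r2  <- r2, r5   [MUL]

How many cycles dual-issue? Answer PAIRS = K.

t=0 i0:mul ; RAW r1
t=1 i1,i2:add st ; dual
t=2 i3:st ; no-port MEM/MEM
t=3 i4,i5:st sub ; dual
t=4 i6,i7:and add ; dual
t=5 i8,i9:xor mulh ; dual

PAIRS = 4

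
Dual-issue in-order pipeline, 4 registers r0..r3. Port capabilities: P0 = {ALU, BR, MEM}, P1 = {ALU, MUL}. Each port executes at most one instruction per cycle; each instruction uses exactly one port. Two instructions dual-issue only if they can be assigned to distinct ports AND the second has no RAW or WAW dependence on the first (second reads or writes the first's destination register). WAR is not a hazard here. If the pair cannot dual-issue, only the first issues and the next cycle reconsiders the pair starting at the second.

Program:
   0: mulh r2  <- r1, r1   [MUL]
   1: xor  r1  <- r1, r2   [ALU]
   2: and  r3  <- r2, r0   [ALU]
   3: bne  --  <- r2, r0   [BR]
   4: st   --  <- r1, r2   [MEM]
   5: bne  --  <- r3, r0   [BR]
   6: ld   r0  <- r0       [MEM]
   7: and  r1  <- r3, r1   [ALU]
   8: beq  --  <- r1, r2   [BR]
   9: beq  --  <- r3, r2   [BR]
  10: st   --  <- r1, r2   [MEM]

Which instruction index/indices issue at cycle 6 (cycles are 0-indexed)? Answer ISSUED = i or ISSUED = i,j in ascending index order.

[0] i0  mulh  -- RAW r2
[1] i1&i2  xor/and  -- dual
[2] i3  bne  -- no-port BR/MEM
[3] i4  st  -- no-port MEM/BR
[4] i5  bne  -- no-port BR/MEM
[5] i6&i7  ld/and  -- dual
[6] i8  beq  -- no-port BR/BR
[7] i9  beq  -- no-port BR/MEM
[8] i10  st  -- tail

ISSUED = 8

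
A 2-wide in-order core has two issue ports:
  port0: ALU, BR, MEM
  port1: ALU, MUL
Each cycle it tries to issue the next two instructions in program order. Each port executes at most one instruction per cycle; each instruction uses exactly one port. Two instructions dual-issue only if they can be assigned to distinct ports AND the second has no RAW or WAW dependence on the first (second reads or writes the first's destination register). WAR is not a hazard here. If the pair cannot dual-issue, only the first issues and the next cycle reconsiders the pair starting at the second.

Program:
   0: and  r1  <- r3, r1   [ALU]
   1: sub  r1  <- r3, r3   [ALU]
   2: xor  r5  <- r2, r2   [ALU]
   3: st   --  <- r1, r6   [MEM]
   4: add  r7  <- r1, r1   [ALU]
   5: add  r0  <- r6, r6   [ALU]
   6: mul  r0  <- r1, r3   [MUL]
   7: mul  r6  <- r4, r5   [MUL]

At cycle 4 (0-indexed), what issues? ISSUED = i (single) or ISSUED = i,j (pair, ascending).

  cy0 -> i0 (and) WAW r1
  cy1 -> i1+i2 (sub xor) dual
  cy2 -> i3+i4 (st add) dual
  cy3 -> i5 (add) WAW r0
  cy4 -> i6 (mul) no-port MUL/MUL
  cy5 -> i7 (mul) tail

ISSUED = 6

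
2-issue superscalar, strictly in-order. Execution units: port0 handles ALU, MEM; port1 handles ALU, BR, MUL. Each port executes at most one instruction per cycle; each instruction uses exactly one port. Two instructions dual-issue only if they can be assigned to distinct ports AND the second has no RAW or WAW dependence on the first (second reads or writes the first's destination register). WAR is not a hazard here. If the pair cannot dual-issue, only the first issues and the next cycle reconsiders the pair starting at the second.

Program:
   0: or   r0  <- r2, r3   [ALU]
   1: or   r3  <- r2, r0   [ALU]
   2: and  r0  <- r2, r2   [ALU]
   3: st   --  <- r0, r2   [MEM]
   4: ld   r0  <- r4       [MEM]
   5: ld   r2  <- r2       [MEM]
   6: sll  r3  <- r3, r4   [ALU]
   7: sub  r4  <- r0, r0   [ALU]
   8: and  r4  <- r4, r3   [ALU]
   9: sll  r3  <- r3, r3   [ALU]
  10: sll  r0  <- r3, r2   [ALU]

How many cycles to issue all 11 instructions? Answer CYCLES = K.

CYCLES = 8

c0: i0 or.ALU  RAW r0
c1: i1+i2 or.ALU/and.ALU  pair
c2: i3 st.MEM  no-port MEM/MEM
c3: i4 ld.MEM  no-port MEM/MEM
c4: i5+i6 ld.MEM/sll.ALU  pair
c5: i7 sub.ALU  RAW+WAW r4
c6: i8+i9 and.ALU/sll.ALU  pair
c7: i10 sll.ALU  tail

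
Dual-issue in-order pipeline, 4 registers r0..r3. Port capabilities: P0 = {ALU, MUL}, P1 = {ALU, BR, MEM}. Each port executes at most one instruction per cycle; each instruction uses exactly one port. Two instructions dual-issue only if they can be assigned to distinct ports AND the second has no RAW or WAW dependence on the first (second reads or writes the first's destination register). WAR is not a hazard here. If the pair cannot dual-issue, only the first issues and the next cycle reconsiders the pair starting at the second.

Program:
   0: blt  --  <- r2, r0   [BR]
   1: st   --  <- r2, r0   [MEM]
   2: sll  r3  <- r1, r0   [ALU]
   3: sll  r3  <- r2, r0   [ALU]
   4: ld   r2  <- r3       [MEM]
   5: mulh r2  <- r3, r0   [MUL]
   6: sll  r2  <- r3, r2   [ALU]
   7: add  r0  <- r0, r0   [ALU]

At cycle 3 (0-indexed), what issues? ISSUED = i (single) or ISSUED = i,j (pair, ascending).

ISSUED = 4

[0] i0  blt.BR  -- no-port BR/MEM
[1] i1,i2  st.MEM+sll.ALU  -- dual
[2] i3  sll.ALU  -- RAW r3
[3] i4  ld.MEM  -- WAW r2
[4] i5  mulh.MUL  -- RAW+WAW r2
[5] i6,i7  sll.ALU+add.ALU  -- dual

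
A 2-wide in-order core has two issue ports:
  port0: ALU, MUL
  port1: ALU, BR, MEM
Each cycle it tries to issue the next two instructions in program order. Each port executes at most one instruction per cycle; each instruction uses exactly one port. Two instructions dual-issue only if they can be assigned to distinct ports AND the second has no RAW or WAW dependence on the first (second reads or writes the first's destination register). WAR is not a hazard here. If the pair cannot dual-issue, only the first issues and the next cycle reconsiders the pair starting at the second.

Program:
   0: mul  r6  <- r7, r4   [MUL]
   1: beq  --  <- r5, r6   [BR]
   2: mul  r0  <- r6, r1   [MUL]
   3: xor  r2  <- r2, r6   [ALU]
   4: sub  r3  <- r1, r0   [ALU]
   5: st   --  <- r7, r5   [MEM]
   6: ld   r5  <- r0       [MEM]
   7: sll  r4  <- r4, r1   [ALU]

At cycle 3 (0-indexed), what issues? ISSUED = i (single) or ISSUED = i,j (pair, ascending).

ISSUED = 5

t=0 i0:mul.MUL ; RAW r6
t=1 i1+i2:beq.BR mul.MUL ; 2-wide
t=2 i3+i4:xor.ALU sub.ALU ; 2-wide
t=3 i5:st.MEM ; no-port MEM/MEM
t=4 i6+i7:ld.MEM sll.ALU ; 2-wide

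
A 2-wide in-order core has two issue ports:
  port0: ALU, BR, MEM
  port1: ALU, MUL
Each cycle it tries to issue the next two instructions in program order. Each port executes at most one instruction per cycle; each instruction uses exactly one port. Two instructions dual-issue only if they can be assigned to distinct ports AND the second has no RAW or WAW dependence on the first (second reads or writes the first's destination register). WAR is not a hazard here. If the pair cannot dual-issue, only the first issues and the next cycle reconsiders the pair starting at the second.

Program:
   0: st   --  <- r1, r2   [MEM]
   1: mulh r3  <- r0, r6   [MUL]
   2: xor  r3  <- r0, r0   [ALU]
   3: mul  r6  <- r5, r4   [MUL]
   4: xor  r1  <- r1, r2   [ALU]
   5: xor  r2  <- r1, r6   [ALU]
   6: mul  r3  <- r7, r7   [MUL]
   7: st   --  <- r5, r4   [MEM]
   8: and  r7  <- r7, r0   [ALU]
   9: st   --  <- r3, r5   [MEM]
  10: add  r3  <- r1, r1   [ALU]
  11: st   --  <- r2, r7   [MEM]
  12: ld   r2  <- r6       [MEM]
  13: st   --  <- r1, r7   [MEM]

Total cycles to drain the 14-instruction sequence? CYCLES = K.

CYCLES = 9

c0: i0+i1 st.MEM mulh.MUL  pair
c1: i2+i3 xor.ALU mul.MUL  pair
c2: i4 xor.ALU  RAW r1
c3: i5+i6 xor.ALU mul.MUL  pair
c4: i7+i8 st.MEM and.ALU  pair
c5: i9+i10 st.MEM add.ALU  pair
c6: i11 st.MEM  no-port MEM/MEM
c7: i12 ld.MEM  no-port MEM/MEM
c8: i13 st.MEM  tail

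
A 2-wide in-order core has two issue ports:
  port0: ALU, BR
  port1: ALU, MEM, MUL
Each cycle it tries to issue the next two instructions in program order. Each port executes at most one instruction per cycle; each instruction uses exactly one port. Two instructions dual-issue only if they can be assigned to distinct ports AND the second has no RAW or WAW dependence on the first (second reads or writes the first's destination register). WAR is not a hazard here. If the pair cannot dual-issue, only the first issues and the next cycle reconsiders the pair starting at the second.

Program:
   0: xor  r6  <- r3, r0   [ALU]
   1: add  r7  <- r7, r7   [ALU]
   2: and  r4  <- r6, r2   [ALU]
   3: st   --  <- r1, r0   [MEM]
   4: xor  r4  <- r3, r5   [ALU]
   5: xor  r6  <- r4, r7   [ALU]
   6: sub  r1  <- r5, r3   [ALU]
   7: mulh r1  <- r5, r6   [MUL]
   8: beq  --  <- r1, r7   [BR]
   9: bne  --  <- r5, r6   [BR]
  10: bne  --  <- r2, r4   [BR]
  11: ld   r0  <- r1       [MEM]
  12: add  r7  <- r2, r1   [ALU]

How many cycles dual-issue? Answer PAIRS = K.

PAIRS = 4

[0] i0,i1  xor.ALU/add.ALU  -- pair
[1] i2,i3  and.ALU/st.MEM  -- pair
[2] i4  xor.ALU  -- RAW r4
[3] i5,i6  xor.ALU/sub.ALU  -- pair
[4] i7  mulh.MUL  -- RAW r1
[5] i8  beq.BR  -- no-port BR/BR
[6] i9  bne.BR  -- no-port BR/BR
[7] i10,i11  bne.BR/ld.MEM  -- pair
[8] i12  add.ALU  -- tail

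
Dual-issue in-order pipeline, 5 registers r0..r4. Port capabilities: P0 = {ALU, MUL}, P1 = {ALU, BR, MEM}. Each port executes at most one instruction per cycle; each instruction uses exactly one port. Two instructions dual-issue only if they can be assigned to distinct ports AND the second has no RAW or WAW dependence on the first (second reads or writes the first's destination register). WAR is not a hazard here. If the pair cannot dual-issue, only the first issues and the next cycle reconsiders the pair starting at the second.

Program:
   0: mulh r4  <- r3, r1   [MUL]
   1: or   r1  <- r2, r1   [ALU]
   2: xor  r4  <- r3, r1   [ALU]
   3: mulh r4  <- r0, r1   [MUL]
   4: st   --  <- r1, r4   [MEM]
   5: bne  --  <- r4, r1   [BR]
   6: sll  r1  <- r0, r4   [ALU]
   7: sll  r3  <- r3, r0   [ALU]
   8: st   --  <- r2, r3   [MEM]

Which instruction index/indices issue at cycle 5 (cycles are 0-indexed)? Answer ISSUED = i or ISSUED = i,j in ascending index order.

ISSUED = 7

[0] i0/i1  mulh.MUL or.ALU  -- dual
[1] i2  xor.ALU  -- WAW r4
[2] i3  mulh.MUL  -- RAW r4
[3] i4  st.MEM  -- no-port MEM/BR
[4] i5/i6  bne.BR sll.ALU  -- dual
[5] i7  sll.ALU  -- RAW r3
[6] i8  st.MEM  -- tail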